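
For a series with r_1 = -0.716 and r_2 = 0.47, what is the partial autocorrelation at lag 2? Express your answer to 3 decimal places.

φ_{22} = (r_2 − r_1²) / (1 − r_1²)
r_1² = (-0.716)² = 0.512656
Numerator = 0.47 − 0.5127 = -0.0427; denominator = 1 − 0.5127 = 0.4873
φ_{22} = -0.0427 / 0.4873 = -0.088

-0.088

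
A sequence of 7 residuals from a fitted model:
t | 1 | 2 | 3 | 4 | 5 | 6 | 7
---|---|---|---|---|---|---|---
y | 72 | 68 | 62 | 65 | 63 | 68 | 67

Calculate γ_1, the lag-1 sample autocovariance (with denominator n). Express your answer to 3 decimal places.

Mean ȳ = (72 + 68 + 62 + 65 + 63 + 68 + 67)/7 = 66.4286
Σ_{t=1}^{6}(y_t−ȳ)(y_{t+1}−ȳ) = 8.5306
γ_1 = 8.5306 / 7 = 1.219

1.219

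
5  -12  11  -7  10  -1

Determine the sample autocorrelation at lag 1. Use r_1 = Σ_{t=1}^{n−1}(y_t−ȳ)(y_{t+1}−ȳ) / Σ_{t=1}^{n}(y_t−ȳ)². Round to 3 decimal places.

Mean ȳ = (5 − 12 + 11 − 7 + 10 − 1)/6 = 1.0000
Deviations from mean: 4.0000, -13.0000, 10.0000, -8.0000, 9.0000, -2.0000
Numerator Σ_{t=1}^{5}(y_t−ȳ)(y_{t+1}−ȳ) = -352.0000
Denominator Σ(y_t−ȳ)² = 434.0000
r_1 = -352.0000 / 434.0000 = -0.811

-0.811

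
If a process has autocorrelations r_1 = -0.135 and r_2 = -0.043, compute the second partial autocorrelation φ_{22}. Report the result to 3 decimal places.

-0.062

φ_{22} = (r_2 − r_1²) / (1 − r_1²)
r_1² = (-0.135)² = 0.018225
Numerator = -0.043 − 0.0182 = -0.0612; denominator = 1 − 0.0182 = 0.9818
φ_{22} = -0.0612 / 0.9818 = -0.062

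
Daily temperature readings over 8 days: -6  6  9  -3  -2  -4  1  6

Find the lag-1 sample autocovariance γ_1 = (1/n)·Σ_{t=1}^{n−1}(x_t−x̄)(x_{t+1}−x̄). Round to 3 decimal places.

0.014

Mean x̄ = (-6 + 6 + 9 − 3 − 2 − 4 + 1 + 6)/8 = 0.8750
Deviations: -6.8750, 5.1250, 8.1250, -3.8750, -2.8750, -4.8750, 0.1250, 5.1250
Σ_{t=1}^{7}(x_t−x̄)(x_{t+1}−x̄) = 0.1094
γ_1 = 0.1094 / 8 = 0.014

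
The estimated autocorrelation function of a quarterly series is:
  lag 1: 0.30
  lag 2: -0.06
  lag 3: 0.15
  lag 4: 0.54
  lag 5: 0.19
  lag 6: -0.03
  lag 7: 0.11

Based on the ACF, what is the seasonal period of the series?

The largest autocorrelation is r_4 = 0.54; the remaining lags stay at or below 0.30.
The dominant spike at lag 4 indicates a seasonal period of 4.

4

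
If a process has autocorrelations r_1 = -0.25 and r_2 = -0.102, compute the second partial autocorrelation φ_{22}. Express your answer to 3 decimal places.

-0.175

φ_{22} = (r_2 − r_1²) / (1 − r_1²)
r_1² = (-0.25)² = 0.0625
Numerator = -0.102 − 0.0625 = -0.1645; denominator = 1 − 0.0625 = 0.9375
φ_{22} = -0.1645 / 0.9375 = -0.175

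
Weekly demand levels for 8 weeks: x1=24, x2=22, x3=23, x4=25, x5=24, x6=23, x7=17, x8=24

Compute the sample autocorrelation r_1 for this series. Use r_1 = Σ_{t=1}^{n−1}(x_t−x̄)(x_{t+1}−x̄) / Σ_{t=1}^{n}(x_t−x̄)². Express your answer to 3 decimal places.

Mean x̄ = (24 + 22 + 23 + 25 + 24 + 23 + 17 + 24)/8 = 22.7500
Deviations from mean: 1.2500, -0.7500, 0.2500, 2.2500, 1.2500, 0.2500, -5.7500, 1.2500
Σ(x_t−x̄)(x_{t+1}−x̄) = (-0.9375) + (-0.1875) + (0.5625) + (2.8125) + (0.3125) + (-1.4375) + (-7.1875) = -6.0625
Denominator Σ(x_t−x̄)² = 43.5000
r_1 = -6.0625 / 43.5000 = -0.139

-0.139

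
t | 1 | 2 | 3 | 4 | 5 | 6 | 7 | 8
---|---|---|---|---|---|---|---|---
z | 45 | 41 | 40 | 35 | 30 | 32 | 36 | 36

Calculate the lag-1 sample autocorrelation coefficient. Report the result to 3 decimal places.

0.545

Mean z̄ = (45 + 41 + 40 + 35 + 30 + 32 + 36 + 36)/8 = 36.8750
Deviations from mean: 8.1250, 4.1250, 3.1250, -1.8750, -6.8750, -4.8750, -0.8750, -0.8750
Σ(z_t−z̄)(z_{t+1}−z̄) = (33.5156) + (12.8906) + (-5.8594) + (12.8906) + (33.5156) + (4.2656) + (0.7656) = 91.9844
Denominator Σ(z_t−z̄)² = 168.8750
r_1 = 91.9844 / 168.8750 = 0.545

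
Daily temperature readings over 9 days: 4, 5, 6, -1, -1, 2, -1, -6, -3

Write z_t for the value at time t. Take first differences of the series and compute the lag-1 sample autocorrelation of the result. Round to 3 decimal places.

First differences Δz: 1, 1, -7, 0, 3, -3, -5, 3
Mean of differences = -0.8750
Numerator Σ(Δz_t−Δz̄)(Δz_{t+1}−Δz̄) = -25.3906
Denominator Σ(Δz_t−Δz̄)² = 96.8750
r_1(Δz) = -25.3906 / 96.8750 = -0.262

-0.262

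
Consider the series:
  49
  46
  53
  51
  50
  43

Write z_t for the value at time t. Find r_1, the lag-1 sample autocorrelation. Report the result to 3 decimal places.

-0.104

Mean z̄ = (49 + 46 + 53 + 51 + 50 + 43)/6 = 48.6667
Deviations from mean: 0.3333, -2.6667, 4.3333, 2.3333, 1.3333, -5.6667
Numerator Σ_{t=1}^{5}(z_t−z̄)(z_{t+1}−z̄) = -6.7778
Denominator Σ(z_t−z̄)² = 65.3333
r_1 = -6.7778 / 65.3333 = -0.104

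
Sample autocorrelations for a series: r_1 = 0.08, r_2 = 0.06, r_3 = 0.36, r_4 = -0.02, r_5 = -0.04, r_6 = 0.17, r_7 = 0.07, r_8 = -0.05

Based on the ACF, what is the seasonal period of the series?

3

The largest autocorrelation is r_3 = 0.36, with a weaker echo at lag 6 (0.17); the remaining lags stay at or below 0.08.
The dominant spike at lag 3 indicates a seasonal period of 3.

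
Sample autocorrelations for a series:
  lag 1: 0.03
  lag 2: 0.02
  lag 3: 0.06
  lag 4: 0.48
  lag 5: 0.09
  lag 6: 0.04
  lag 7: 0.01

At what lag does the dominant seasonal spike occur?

4

The largest autocorrelation is r_4 = 0.48; the remaining lags stay at or below 0.09.
The dominant spike at lag 4 indicates a seasonal period of 4.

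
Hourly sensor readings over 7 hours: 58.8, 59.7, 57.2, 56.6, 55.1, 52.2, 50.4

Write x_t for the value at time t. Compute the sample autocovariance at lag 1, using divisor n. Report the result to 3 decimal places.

5.690

Mean x̄ = (58.8 + 59.7 + 57.2 + 56.6 + 55.1 + 52.2 + 50.4)/7 = 55.7143
Deviations: 3.0857, 3.9857, 1.4857, 0.8857, -0.6143, -3.5143, -5.3143
Σ_{t=1}^{6}(x_t−x̄)(x_{t+1}−x̄) = 39.8269
γ_1 = 39.8269 / 7 = 5.690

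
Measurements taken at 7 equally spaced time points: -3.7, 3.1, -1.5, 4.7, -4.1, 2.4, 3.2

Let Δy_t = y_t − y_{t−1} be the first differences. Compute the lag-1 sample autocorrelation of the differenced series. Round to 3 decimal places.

First differences Δy: 6.8, -4.6, 6.2, -8.8, 6.5, 0.8
Mean of differences = 1.1500
Numerator Σ(Δy_t−Δȳ)(Δy_{t+1}−Δȳ) = -166.8775
Denominator Σ(Δy_t−Δȳ)² = 218.2350
r_1(Δy) = -166.8775 / 218.2350 = -0.765

-0.765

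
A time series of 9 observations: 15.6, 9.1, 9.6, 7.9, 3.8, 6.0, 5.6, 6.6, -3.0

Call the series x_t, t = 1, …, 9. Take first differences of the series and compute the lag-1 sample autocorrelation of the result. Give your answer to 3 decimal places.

First differences Δx: -6.5, 0.5, -1.7, -4.1, 2.2, -0.4, 1.0, -9.6
Mean of differences = -2.3250
Numerator Σ(Δx_t−Δx̄)(Δx_{t+1}−Δx̄) = -28.2481
Denominator Σ(Δx_t−Δx̄)² = 117.1150
r_1(Δx) = -28.2481 / 117.1150 = -0.241

-0.241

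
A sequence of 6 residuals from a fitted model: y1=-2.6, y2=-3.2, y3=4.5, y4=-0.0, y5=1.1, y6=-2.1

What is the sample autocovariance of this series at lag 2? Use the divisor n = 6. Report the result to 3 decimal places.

-0.886

Mean ȳ = (-2.6 − 3.2 + 4.5 − 0.0 + 1.1 − 2.1)/6 = -0.3833
Deviations: -2.2167, -2.8167, 4.8833, 0.3833, 1.4833, -1.7167
Σ_{t=1}^{4}(y_t−ȳ)(y_{t+2}−ȳ) = -5.3189
γ_2 = -5.3189 / 6 = -0.886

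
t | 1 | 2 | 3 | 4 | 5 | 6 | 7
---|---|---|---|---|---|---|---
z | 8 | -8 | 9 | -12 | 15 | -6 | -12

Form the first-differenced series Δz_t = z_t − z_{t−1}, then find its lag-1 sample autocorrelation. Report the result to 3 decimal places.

-0.772

First differences Δz: -16, 17, -21, 27, -21, -6
Mean of differences = -3.3333
Numerator Σ(Δz_t−Δz̄)(Δz_{t+1}−Δz̄) = -1641.4444
Denominator Σ(Δz_t−Δz̄)² = 2125.3333
r_1(Δz) = -1641.4444 / 2125.3333 = -0.772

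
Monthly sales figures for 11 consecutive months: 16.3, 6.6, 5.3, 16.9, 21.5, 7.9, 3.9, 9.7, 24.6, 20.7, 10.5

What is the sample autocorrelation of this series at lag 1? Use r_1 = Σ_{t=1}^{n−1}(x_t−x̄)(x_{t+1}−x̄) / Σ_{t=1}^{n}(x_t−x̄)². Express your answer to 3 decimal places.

Mean x̄ = (16.3 + 6.6 + 5.3 + 16.9 + 21.5 + 7.9 + 3.9 + 9.7 + 24.6 + 20.7 + 10.5)/11 = 13.0818
Numerator Σ_{t=1}^{10}(x_t−x̄)(x_{t+1}−x̄) = 96.1451
Denominator Σ(x_t−x̄)² = 518.3364
r_1 = 96.1451 / 518.3364 = 0.185

0.185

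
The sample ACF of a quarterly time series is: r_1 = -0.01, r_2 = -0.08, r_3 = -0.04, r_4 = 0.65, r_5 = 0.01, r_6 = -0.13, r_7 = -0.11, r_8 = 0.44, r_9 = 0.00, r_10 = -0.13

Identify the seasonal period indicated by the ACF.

4

The largest autocorrelation is r_4 = 0.65, with a weaker echo at lag 8 (0.44); the remaining lags stay at or below 0.01.
The dominant spike at lag 4 indicates a seasonal period of 4.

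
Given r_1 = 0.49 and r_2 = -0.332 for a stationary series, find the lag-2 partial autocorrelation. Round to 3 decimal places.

-0.753

φ_{22} = (r_2 − r_1²) / (1 − r_1²)
r_1² = (0.49)² = 0.2401
Numerator = -0.332 − 0.2401 = -0.5721; denominator = 1 − 0.2401 = 0.7599
φ_{22} = -0.5721 / 0.7599 = -0.753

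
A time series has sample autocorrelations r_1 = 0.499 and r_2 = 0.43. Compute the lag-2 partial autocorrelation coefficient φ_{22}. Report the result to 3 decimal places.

φ_{22} = (r_2 − r_1²) / (1 − r_1²)
r_1² = (0.499)² = 0.249001
Numerator = 0.43 − 0.2490 = 0.1810; denominator = 1 − 0.2490 = 0.7510
φ_{22} = 0.1810 / 0.7510 = 0.241

0.241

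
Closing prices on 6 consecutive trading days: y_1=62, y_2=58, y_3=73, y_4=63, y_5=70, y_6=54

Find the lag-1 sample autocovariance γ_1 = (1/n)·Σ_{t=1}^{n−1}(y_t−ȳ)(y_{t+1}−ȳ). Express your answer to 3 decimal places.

Mean ȳ = (62 + 58 + 73 + 63 + 70 + 54)/6 = 63.3333
Deviations: -1.3333, -5.3333, 9.6667, -0.3333, 6.6667, -9.3333
Σ_{t=1}^{5}(y_t−ȳ)(y_{t+1}−ȳ) = -112.1111
γ_1 = -112.1111 / 6 = -18.685

-18.685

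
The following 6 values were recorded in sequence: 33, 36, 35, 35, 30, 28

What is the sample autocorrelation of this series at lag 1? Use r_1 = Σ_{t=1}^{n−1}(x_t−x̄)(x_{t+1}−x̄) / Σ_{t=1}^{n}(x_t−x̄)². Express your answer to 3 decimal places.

Mean x̄ = (33 + 36 + 35 + 35 + 30 + 28)/6 = 32.8333
Σ(x_t−x̄)(x_{t+1}−x̄) = (0.5278) + (6.8611) + (4.6944) + (-6.1389) + (13.6944) = 19.6389
Denominator Σ(x_t−x̄)² = 50.8333
r_1 = 19.6389 / 50.8333 = 0.386

0.386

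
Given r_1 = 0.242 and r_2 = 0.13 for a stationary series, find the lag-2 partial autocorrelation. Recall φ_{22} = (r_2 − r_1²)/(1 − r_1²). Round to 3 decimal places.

0.076

φ_{22} = (r_2 − r_1²) / (1 − r_1²)
r_1² = (0.242)² = 0.058564
Numerator = 0.13 − 0.0586 = 0.0714; denominator = 1 − 0.0586 = 0.9414
φ_{22} = 0.0714 / 0.9414 = 0.076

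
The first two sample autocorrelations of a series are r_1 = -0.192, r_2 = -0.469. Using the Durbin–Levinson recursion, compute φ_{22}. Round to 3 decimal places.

φ_{22} = (r_2 − r_1²) / (1 − r_1²)
r_1² = (-0.192)² = 0.036864
Numerator = -0.469 − 0.0369 = -0.5059; denominator = 1 − 0.0369 = 0.9631
φ_{22} = -0.5059 / 0.9631 = -0.525

-0.525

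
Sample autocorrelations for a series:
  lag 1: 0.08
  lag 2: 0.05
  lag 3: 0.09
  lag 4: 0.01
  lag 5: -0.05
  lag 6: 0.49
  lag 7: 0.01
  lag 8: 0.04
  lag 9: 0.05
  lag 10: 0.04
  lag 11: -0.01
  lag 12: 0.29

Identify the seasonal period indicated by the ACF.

6

The largest autocorrelation is r_6 = 0.49, with a weaker echo at lag 12 (0.29); the remaining lags stay at or below 0.09.
The dominant spike at lag 6 indicates a seasonal period of 6.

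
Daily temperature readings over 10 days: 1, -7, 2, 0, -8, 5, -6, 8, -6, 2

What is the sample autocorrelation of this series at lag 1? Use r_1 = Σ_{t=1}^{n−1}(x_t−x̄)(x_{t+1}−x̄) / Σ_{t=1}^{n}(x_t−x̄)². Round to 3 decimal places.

-0.766

Mean x̄ = (1 − 7 + 2 + 0 − 8 + 5 − 6 + 8 − 6 + 2)/10 = -0.9000
Numerator Σ_{t=1}^{9}(x_t−x̄)(x_{t+1}−x̄) = -210.6100
Denominator Σ(x_t−x̄)² = 274.9000
r_1 = -210.6100 / 274.9000 = -0.766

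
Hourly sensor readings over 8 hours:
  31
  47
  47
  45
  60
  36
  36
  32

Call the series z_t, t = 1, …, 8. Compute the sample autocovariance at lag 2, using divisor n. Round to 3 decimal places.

-1.391

Mean z̄ = (31 + 47 + 47 + 45 + 60 + 36 + 36 + 32)/8 = 41.7500
Σ_{t=1}^{6}(z_t−z̄)(z_{t+2}−z̄) = -11.1250
γ_2 = -11.1250 / 8 = -1.391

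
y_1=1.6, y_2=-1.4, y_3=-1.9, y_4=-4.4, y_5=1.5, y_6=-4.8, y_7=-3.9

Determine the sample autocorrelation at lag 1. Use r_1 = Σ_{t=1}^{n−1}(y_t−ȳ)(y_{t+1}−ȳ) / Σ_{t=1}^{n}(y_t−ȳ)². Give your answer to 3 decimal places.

Mean ȳ = (1.6 − 1.4 − 1.9 − 4.4 + 1.5 − 4.8 − 3.9)/7 = -1.9000
Deviations from mean: 3.5000, 0.5000, 0.0000, -2.5000, 3.4000, -2.9000, -2.0000
Numerator Σ_{t=1}^{6}(y_t−ȳ)(y_{t+1}−ȳ) = -10.8100
Denominator Σ(y_t−ȳ)² = 42.7200
r_1 = -10.8100 / 42.7200 = -0.253

-0.253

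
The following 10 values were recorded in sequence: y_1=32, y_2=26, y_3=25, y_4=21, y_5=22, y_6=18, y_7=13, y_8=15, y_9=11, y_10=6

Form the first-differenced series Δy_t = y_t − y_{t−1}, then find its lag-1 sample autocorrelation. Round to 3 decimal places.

First differences Δy: -6, -1, -4, 1, -4, -5, 2, -4, -5
Mean of differences = -2.8889
Numerator Σ(Δy_t−Δȳ)(Δy_{t+1}−Δȳ) = -27.6790
Denominator Σ(Δy_t−Δȳ)² = 64.8889
r_1(Δy) = -27.6790 / 64.8889 = -0.427

-0.427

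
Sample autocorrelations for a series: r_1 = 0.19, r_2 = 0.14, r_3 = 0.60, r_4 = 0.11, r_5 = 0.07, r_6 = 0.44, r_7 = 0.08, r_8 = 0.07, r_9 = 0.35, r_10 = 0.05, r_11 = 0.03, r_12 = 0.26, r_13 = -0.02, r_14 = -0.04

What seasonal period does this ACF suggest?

3

The largest autocorrelation is r_3 = 0.60, with weaker echoes at lags 6 (0.44), 9 (0.35) and 12 (0.26); the remaining lags stay at or below 0.19.
The dominant spike at lag 3 indicates a seasonal period of 3.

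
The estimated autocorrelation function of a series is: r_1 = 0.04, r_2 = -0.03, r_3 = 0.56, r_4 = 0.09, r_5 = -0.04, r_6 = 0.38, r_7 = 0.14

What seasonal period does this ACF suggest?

3

The largest autocorrelation is r_3 = 0.56, with a weaker echo at lag 6 (0.38); the remaining lags stay at or below 0.14.
The dominant spike at lag 3 indicates a seasonal period of 3.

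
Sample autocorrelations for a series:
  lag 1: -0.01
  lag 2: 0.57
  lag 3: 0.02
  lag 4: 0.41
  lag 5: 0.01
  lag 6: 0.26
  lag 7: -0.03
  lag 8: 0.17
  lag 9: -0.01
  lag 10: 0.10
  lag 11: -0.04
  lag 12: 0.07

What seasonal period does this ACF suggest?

2

The largest autocorrelation is r_2 = 0.57, with weaker echoes at lags 4 (0.41), 6 (0.26) and 8 (0.17); the remaining lags stay at or below 0.10.
The dominant spike at lag 2 indicates a seasonal period of 2.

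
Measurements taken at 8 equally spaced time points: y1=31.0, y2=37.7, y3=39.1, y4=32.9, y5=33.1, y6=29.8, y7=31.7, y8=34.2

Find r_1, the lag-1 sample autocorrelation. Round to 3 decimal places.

Mean ȳ = (31.0 + 37.7 + 39.1 + 32.9 + 33.1 + 29.8 + 31.7 + 34.2)/8 = 33.6875
Deviations from mean: -2.6875, 4.0125, 5.4125, -0.7875, -0.5875, -3.8875, -1.9875, 0.5125
Numerator Σ_{t=1}^{7}(y_t−ȳ)(y_{t+1}−ȳ) = 16.1261
Denominator Σ(y_t−ȳ)² = 72.9088
r_1 = 16.1261 / 72.9088 = 0.221

0.221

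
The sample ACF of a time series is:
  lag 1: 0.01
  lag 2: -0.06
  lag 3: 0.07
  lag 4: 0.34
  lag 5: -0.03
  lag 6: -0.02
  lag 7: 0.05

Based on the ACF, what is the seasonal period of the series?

The largest autocorrelation is r_4 = 0.34; the remaining lags stay at or below 0.07.
The dominant spike at lag 4 indicates a seasonal period of 4.

4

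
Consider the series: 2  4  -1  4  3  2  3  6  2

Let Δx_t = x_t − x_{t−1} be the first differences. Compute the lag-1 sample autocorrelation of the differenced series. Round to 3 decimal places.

-0.598

First differences Δx: 2, -5, 5, -1, -1, 1, 3, -4
Mean of differences = 0.0000
Numerator Σ(Δx_t−Δx̄)(Δx_{t+1}−Δx̄) = -49.0000
Denominator Σ(Δx_t−Δx̄)² = 82.0000
r_1(Δx) = -49.0000 / 82.0000 = -0.598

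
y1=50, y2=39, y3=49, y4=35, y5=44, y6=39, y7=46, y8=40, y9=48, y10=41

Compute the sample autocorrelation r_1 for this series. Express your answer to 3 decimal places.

-0.689

Mean ȳ = (50 + 39 + 49 + 35 + 44 + 39 + 46 + 40 + 48 + 41)/10 = 43.1000
Numerator Σ_{t=1}^{9}(y_t−ȳ)(y_{t+1}−ȳ) = -157.6100
Denominator Σ(y_t−ȳ)² = 228.9000
r_1 = -157.6100 / 228.9000 = -0.689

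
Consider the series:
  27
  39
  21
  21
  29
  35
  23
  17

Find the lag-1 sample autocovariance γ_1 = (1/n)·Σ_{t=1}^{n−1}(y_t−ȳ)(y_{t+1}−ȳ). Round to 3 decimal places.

Mean ȳ = (27 + 39 + 21 + 21 + 29 + 35 + 23 + 17)/8 = 26.5000
Deviations: 0.5000, 12.5000, -5.5000, -5.5000, 2.5000, 8.5000, -3.5000, -9.5000
Σ_{t=1}^{7}(y_t−ȳ)(y_{t+1}−ȳ) = -21.2500
γ_1 = -21.2500 / 8 = -2.656

-2.656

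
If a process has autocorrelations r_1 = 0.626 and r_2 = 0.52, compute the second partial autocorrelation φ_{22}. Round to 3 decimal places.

φ_{22} = (r_2 − r_1²) / (1 − r_1²)
r_1² = (0.626)² = 0.391876
Numerator = 0.52 − 0.3919 = 0.1281; denominator = 1 − 0.3919 = 0.6081
φ_{22} = 0.1281 / 0.6081 = 0.211

0.211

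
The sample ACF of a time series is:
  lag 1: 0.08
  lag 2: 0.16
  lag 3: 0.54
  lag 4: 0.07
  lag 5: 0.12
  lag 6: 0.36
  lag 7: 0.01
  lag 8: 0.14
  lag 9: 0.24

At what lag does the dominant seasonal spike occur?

3

The largest autocorrelation is r_3 = 0.54, with weaker echoes at lags 6 (0.36) and 9 (0.24); the remaining lags stay at or below 0.16.
The dominant spike at lag 3 indicates a seasonal period of 3.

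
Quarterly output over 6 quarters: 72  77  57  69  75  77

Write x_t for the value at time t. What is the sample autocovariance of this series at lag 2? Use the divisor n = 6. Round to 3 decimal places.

-15.231

Mean x̄ = (72 + 77 + 57 + 69 + 75 + 77)/6 = 71.1667
Deviations: 0.8333, 5.8333, -14.1667, -2.1667, 3.8333, 5.8333
Σ_{t=1}^{4}(x_t−x̄)(x_{t+2}−x̄) = -91.3889
γ_2 = -91.3889 / 6 = -15.231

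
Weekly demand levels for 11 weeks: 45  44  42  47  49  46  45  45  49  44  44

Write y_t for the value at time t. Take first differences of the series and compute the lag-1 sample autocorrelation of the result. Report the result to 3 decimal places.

-0.247

First differences Δy: -1, -2, 5, 2, -3, -1, 0, 4, -5, 0
Mean of differences = -0.1000
Numerator Σ(Δy_t−Δȳ)(Δy_{t+1}−Δȳ) = -21.0100
Denominator Σ(Δy_t−Δȳ)² = 84.9000
r_1(Δy) = -21.0100 / 84.9000 = -0.247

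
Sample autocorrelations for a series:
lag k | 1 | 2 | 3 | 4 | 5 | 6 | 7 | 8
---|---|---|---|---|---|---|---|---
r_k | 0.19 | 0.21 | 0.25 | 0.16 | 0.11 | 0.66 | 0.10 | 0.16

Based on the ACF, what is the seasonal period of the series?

6

The largest autocorrelation is r_6 = 0.66; the remaining lags stay at or below 0.25.
The dominant spike at lag 6 indicates a seasonal period of 6.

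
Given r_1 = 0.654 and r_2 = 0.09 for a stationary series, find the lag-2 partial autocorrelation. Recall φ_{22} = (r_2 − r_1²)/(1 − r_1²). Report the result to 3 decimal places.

φ_{22} = (r_2 − r_1²) / (1 − r_1²)
r_1² = (0.654)² = 0.427716
Numerator = 0.09 − 0.4277 = -0.3377; denominator = 1 − 0.4277 = 0.5723
φ_{22} = -0.3377 / 0.5723 = -0.590

-0.590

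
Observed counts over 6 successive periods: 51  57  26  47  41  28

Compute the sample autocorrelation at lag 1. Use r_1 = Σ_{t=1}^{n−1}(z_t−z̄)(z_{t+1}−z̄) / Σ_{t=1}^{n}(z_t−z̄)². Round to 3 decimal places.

-0.224

Mean z̄ = (51 + 57 + 26 + 47 + 41 + 28)/6 = 41.6667
Deviations from mean: 9.3333, 15.3333, -15.6667, 5.3333, -0.6667, -13.6667
Σ(z_t−z̄)(z_{t+1}−z̄) = (143.1111) + (-240.2222) + (-83.5556) + (-3.5556) + (9.1111) = -175.1111
Denominator Σ(z_t−z̄)² = 783.3333
r_1 = -175.1111 / 783.3333 = -0.224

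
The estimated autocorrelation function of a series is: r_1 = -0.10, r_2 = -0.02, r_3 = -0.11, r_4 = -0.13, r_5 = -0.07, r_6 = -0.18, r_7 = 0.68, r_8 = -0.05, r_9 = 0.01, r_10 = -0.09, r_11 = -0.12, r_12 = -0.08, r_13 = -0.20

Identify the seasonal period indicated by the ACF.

The largest autocorrelation is r_7 = 0.68; the remaining lags stay at or below 0.01.
The dominant spike at lag 7 indicates a seasonal period of 7.

7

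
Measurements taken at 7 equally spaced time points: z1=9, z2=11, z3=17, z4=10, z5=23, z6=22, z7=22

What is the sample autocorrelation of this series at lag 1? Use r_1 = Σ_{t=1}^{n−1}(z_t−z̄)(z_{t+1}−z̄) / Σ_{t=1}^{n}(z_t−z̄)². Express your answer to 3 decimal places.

0.255

Mean z̄ = (9 + 11 + 17 + 10 + 23 + 22 + 22)/7 = 16.2857
Deviations from mean: -7.2857, -5.2857, 0.7143, -6.2857, 6.7143, 5.7143, 5.7143
Numerator Σ_{t=1}^{6}(z_t−z̄)(z_{t+1}−z̄) = 59.0612
Denominator Σ(z_t−z̄)² = 231.4286
r_1 = 59.0612 / 231.4286 = 0.255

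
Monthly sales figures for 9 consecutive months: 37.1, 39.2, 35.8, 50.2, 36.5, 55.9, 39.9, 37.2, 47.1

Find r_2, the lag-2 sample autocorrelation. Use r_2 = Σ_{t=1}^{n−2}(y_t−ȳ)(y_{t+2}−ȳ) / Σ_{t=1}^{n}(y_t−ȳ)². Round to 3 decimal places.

0.214

Mean ȳ = (37.1 + 39.2 + 35.8 + 50.2 + 36.5 + 55.9 + 39.9 + 37.2 + 47.1)/9 = 42.1000
Numerator Σ_{t=1}^{7}(y_t−ȳ)(y_{t+2}−ȳ) = 88.7700
Denominator Σ(y_t−ȳ)² = 414.3600
r_2 = 88.7700 / 414.3600 = 0.214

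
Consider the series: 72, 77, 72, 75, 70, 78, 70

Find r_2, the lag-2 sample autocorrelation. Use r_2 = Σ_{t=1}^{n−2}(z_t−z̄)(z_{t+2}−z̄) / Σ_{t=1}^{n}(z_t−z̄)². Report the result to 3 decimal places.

Mean z̄ = (72 + 77 + 72 + 75 + 70 + 78 + 70)/7 = 73.4286
Deviations from mean: -1.4286, 3.5714, -1.4286, 1.5714, -3.4286, 4.5714, -3.4286
Numerator Σ_{t=1}^{5}(z_t−z̄)(z_{t+2}−z̄) = 31.4898
Denominator Σ(z_t−z̄)² = 63.7143
r_2 = 31.4898 / 63.7143 = 0.494

0.494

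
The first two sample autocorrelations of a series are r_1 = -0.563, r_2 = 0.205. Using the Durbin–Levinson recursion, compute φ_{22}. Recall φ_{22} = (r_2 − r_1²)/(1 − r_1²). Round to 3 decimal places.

-0.164

φ_{22} = (r_2 − r_1²) / (1 − r_1²)
r_1² = (-0.563)² = 0.316969
Numerator = 0.205 − 0.3170 = -0.1120; denominator = 1 − 0.3170 = 0.6830
φ_{22} = -0.1120 / 0.6830 = -0.164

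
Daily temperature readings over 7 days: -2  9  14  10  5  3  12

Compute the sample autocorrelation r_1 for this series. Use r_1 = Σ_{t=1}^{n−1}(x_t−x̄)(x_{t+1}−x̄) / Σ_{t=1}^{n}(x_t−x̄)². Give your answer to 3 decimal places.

Mean x̄ = (-2 + 9 + 14 + 10 + 5 + 3 + 12)/7 = 7.2857
Deviations from mean: -9.2857, 1.7143, 6.7143, 2.7143, -2.2857, -4.2857, 4.7143
Numerator Σ_{t=1}^{6}(x_t−x̄)(x_{t+1}−x̄) = -2.7959
Denominator Σ(x_t−x̄)² = 187.4286
r_1 = -2.7959 / 187.4286 = -0.015

-0.015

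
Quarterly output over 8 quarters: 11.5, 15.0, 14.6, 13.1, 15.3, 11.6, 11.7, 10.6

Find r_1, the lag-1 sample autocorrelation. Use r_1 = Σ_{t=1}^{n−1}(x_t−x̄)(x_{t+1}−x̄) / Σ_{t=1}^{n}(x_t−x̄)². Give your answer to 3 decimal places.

0.109

Mean x̄ = (11.5 + 15.0 + 14.6 + 13.1 + 15.3 + 11.6 + 11.7 + 10.6)/8 = 12.9250
Deviations from mean: -1.4250, 2.0750, 1.6750, 0.1750, 2.3750, -1.3250, -1.2250, -2.3250
Σ(x_t−x̄)(x_{t+1}−x̄) = (-2.9569) + (3.4756) + (0.2931) + (0.4156) + (-3.1469) + (1.6231) + (2.8481) = 2.5519
Denominator Σ(x_t−x̄)² = 23.4750
r_1 = 2.5519 / 23.4750 = 0.109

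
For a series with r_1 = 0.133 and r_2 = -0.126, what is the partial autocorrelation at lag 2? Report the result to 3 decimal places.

-0.146

φ_{22} = (r_2 − r_1²) / (1 − r_1²)
r_1² = (0.133)² = 0.017689
Numerator = -0.126 − 0.0177 = -0.1437; denominator = 1 − 0.0177 = 0.9823
φ_{22} = -0.1437 / 0.9823 = -0.146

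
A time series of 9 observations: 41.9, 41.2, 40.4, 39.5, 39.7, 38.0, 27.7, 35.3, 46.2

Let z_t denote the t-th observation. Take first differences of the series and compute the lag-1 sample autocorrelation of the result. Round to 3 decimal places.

First differences Δz: -0.7, -0.8, -0.9, 0.2, -1.7, -10.3, 7.6, 10.9
Mean of differences = 0.5375
Numerator Σ(Δz_t−Δz̄)(Δz_{t+1}−Δz̄) = 25.7123
Denominator Σ(Δz_t−Δz̄)² = 285.2188
r_1(Δz) = 25.7123 / 285.2188 = 0.090

0.090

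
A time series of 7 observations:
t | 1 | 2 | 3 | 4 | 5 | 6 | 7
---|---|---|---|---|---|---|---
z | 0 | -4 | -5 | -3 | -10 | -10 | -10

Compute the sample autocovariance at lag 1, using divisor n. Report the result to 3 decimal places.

5.286

Mean z̄ = (0 − 4 − 5 − 3 − 10 − 10 − 10)/7 = -6.0000
Deviations: 6.0000, 2.0000, 1.0000, 3.0000, -4.0000, -4.0000, -4.0000
Σ_{t=1}^{6}(z_t−z̄)(z_{t+1}−z̄) = 37.0000
γ_1 = 37.0000 / 7 = 5.286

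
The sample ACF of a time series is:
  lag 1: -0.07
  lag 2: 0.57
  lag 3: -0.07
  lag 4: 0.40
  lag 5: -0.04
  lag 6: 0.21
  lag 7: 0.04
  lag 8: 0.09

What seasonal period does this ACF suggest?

2

The largest autocorrelation is r_2 = 0.57, with weaker echoes at lags 4 (0.40) and 6 (0.21); the remaining lags stay at or below 0.09.
The dominant spike at lag 2 indicates a seasonal period of 2.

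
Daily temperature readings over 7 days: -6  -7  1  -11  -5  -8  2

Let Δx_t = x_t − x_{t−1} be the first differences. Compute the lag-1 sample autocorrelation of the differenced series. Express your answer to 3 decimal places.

-0.654

First differences Δx: -1, 8, -12, 6, -3, 10
Mean of differences = 1.3333
Numerator Σ(Δx_t−Δx̄)(Δx_{t+1}−Δx̄) = -224.4444
Denominator Σ(Δx_t−Δx̄)² = 343.3333
r_1(Δx) = -224.4444 / 343.3333 = -0.654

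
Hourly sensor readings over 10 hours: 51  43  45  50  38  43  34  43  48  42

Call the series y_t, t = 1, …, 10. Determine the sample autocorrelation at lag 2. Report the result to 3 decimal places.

Mean ȳ = (51 + 43 + 45 + 50 + 38 + 43 + 34 + 43 + 48 + 42)/10 = 43.7000
Numerator Σ_{t=1}^{8}(y_t−ȳ)(y_{t+2}−ȳ) = 8.5200
Denominator Σ(y_t−ȳ)² = 244.1000
r_2 = 8.5200 / 244.1000 = 0.035

0.035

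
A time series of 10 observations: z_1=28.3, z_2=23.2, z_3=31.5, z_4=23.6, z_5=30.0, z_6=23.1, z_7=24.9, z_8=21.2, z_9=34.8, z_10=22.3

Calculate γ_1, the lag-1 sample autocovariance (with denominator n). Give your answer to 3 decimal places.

-12.390

Mean z̄ = (28.3 + 23.2 + 31.5 + 23.6 + 30.0 + 23.1 + 24.9 + 21.2 + 34.8 + 22.3)/10 = 26.2900
Σ_{t=1}^{9}(z_t−z̄)(z_{t+1}−z̄) = -123.9011
γ_1 = -123.9011 / 10 = -12.390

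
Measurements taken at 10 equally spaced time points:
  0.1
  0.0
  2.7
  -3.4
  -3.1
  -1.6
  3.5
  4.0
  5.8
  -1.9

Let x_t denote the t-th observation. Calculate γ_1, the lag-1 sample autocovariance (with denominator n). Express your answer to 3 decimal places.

2.171

Mean x̄ = (0.1 + 0.0 + 2.7 − 3.4 − 3.1 − 1.6 + 3.5 + 4.0 + 5.8 − 1.9)/10 = 0.6100
Σ_{t=1}^{9}(x_t−x̄)(x_{t+1}−x̄) = 21.7089
γ_1 = 21.7089 / 10 = 2.171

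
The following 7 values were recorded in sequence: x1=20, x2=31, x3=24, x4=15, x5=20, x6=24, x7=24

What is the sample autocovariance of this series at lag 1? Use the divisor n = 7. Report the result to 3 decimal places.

Mean x̄ = (20 + 31 + 24 + 15 + 20 + 24 + 24)/7 = 22.5714
Deviations: -2.5714, 8.4286, 1.4286, -7.5714, -2.5714, 1.4286, 1.4286
Σ_{t=1}^{6}(x_t−x̄)(x_{t+1}−x̄) = -2.6122
γ_1 = -2.6122 / 7 = -0.373

-0.373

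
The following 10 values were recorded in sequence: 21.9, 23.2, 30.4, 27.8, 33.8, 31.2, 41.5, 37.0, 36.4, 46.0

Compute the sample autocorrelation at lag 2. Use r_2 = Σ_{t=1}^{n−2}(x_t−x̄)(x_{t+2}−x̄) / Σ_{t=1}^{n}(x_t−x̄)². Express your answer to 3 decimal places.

0.319

Mean x̄ = (21.9 + 23.2 + 30.4 + 27.8 + 33.8 + 31.2 + 41.5 + 37.0 + 36.4 + 46.0)/10 = 32.9200
Numerator Σ_{t=1}^{8}(x_t−x̄)(x_{t+2}−x̄) = 167.8832
Denominator Σ(x_t−x̄)² = 525.6760
r_2 = 167.8832 / 525.6760 = 0.319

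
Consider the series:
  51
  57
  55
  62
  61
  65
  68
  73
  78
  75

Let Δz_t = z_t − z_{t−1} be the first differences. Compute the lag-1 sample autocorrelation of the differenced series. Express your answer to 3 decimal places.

First differences Δz: 6, -2, 7, -1, 4, 3, 5, 5, -3
Mean of differences = 2.6667
Numerator Σ(Δz_t−Δz̄)(Δz_{t+1}−Δz̄) = -63.1111
Denominator Σ(Δz_t−Δz̄)² = 110.0000
r_1(Δz) = -63.1111 / 110.0000 = -0.574

-0.574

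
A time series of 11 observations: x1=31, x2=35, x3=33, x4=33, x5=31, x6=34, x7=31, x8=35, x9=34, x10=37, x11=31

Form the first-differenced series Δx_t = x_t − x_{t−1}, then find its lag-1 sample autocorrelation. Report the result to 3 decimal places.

First differences Δx: 4, -2, 0, -2, 3, -3, 4, -1, 3, -6
Mean of differences = 0.0000
Numerator Σ(Δx_t−Δx̄)(Δx_{t+1}−Δx̄) = -60.0000
Denominator Σ(Δx_t−Δx̄)² = 104.0000
r_1(Δx) = -60.0000 / 104.0000 = -0.577

-0.577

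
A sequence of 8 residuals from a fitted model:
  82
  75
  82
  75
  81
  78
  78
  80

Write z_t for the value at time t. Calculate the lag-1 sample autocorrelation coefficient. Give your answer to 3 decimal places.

-0.820

Mean z̄ = (82 + 75 + 82 + 75 + 81 + 78 + 78 + 80)/8 = 78.8750
Deviations from mean: 3.1250, -3.8750, 3.1250, -3.8750, 2.1250, -0.8750, -0.8750, 1.1250
Σ(z_t−z̄)(z_{t+1}−z̄) = (-12.1094) + (-12.1094) + (-12.1094) + (-8.2344) + (-1.8594) + (0.7656) + (-0.9844) = -46.6406
Denominator Σ(z_t−z̄)² = 56.8750
r_1 = -46.6406 / 56.8750 = -0.820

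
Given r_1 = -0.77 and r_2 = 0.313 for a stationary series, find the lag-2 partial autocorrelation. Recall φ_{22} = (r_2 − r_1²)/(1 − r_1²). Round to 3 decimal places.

-0.688

φ_{22} = (r_2 − r_1²) / (1 − r_1²)
r_1² = (-0.77)² = 0.5929
Numerator = 0.313 − 0.5929 = -0.2799; denominator = 1 − 0.5929 = 0.4071
φ_{22} = -0.2799 / 0.4071 = -0.688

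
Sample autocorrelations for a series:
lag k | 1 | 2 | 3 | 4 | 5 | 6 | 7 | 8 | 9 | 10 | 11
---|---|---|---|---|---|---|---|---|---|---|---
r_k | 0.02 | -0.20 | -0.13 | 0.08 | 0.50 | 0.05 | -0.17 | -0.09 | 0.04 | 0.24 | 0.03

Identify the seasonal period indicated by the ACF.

5

The largest autocorrelation is r_5 = 0.50, with a weaker echo at lag 10 (0.24); the remaining lags stay at or below 0.08.
The dominant spike at lag 5 indicates a seasonal period of 5.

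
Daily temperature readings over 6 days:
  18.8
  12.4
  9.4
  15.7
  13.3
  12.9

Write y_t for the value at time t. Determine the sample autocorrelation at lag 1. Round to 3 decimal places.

-0.195

Mean ȳ = (18.8 + 12.4 + 9.4 + 15.7 + 13.3 + 12.9)/6 = 13.7500
Deviations from mean: 5.0500, -1.3500, -4.3500, 1.9500, -0.4500, -0.8500
Numerator Σ_{t=1}^{5}(y_t−ȳ)(y_{t+1}−ȳ) = -9.9225
Denominator Σ(y_t−ȳ)² = 50.9750
r_1 = -9.9225 / 50.9750 = -0.195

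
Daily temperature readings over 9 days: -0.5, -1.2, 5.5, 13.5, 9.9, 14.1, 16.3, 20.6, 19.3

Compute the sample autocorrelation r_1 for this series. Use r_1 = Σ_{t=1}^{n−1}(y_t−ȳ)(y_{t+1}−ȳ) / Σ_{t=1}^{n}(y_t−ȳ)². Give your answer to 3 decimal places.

0.647

Mean ȳ = (-0.5 − 1.2 + 5.5 + 13.5 + 9.9 + 14.1 + 16.3 + 20.6 + 19.3)/9 = 10.8333
Numerator Σ_{t=1}^{8}(y_t−ȳ)(y_{t+1}−ȳ) = 334.7356
Denominator Σ(y_t−ȳ)² = 517.3000
r_1 = 334.7356 / 517.3000 = 0.647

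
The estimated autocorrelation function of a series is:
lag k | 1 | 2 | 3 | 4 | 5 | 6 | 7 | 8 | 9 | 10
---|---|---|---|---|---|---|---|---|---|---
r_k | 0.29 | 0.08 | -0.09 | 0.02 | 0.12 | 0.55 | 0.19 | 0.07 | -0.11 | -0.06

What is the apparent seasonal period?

6

The largest autocorrelation is r_6 = 0.55; the remaining lags stay at or below 0.29. The elevated value at lag 1 (0.29), dropping to 0.08 at lag 2, reflects decaying short-term dependence rather than seasonality.
The dominant spike at lag 6 indicates a seasonal period of 6.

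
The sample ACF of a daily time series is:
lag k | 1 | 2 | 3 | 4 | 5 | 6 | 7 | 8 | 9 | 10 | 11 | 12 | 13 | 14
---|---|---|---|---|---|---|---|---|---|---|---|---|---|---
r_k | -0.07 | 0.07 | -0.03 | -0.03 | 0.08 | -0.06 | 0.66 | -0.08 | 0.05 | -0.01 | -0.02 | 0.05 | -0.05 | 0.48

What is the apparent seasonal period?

7

The largest autocorrelation is r_7 = 0.66, with a weaker echo at lag 14 (0.48); the remaining lags stay at or below 0.08.
The dominant spike at lag 7 indicates a seasonal period of 7.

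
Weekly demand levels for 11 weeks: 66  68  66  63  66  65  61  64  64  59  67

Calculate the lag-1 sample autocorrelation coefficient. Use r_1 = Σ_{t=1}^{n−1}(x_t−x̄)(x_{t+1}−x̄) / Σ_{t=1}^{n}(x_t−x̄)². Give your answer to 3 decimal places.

Mean x̄ = (66 + 68 + 66 + 63 + 66 + 65 + 61 + 64 + 64 + 59 + 67)/11 = 64.4545
Numerator Σ_{t=1}^{10}(x_t−x̄)(x_{t+1}−x̄) = -4.2066
Denominator Σ(x_t−x̄)² = 70.7273
r_1 = -4.2066 / 70.7273 = -0.059

-0.059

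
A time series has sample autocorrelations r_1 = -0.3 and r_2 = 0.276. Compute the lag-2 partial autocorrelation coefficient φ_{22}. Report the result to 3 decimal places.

φ_{22} = (r_2 − r_1²) / (1 − r_1²)
r_1² = (-0.3)² = 0.09
Numerator = 0.276 − 0.0900 = 0.1860; denominator = 1 − 0.0900 = 0.9100
φ_{22} = 0.1860 / 0.9100 = 0.204

0.204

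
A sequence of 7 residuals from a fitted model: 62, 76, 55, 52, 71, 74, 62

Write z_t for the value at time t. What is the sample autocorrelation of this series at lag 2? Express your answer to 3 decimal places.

Mean z̄ = (62 + 76 + 55 + 52 + 71 + 74 + 62)/7 = 64.5714
Deviations from mean: -2.5714, 11.4286, -9.5714, -12.5714, 6.4286, 9.4286, -2.5714
Σ(z_t−z̄)(z_{t+2}−z̄) = (24.6122) + (-143.6735) + (-61.5306) + (-118.5306) + (-16.5306) = -315.6531
Denominator Σ(z_t−z̄)² = 523.7143
r_2 = -315.6531 / 523.7143 = -0.603

-0.603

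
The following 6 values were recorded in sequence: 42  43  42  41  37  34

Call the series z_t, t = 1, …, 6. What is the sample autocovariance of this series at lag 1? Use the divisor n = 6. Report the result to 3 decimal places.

4.912

Mean z̄ = (42 + 43 + 42 + 41 + 37 + 34)/6 = 39.8333
Σ_{t=1}^{5}(z_t−z̄)(z_{t+1}−z̄) = 29.4722
γ_1 = 29.4722 / 6 = 4.912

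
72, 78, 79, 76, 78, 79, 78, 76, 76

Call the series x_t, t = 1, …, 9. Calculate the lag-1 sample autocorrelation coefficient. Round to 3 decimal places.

-0.037

Mean x̄ = (72 + 78 + 79 + 76 + 78 + 79 + 78 + 76 + 76)/9 = 76.8889
Numerator Σ_{t=1}^{8}(x_t−x̄)(x_{t+1}−x̄) = -1.4568
Denominator Σ(x_t−x̄)² = 38.8889
r_1 = -1.4568 / 38.8889 = -0.037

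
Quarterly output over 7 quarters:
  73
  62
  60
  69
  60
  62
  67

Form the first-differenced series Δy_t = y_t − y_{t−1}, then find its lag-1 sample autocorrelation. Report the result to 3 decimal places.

First differences Δy: -11, -2, 9, -9, 2, 5
Mean of differences = -1.0000
Numerator Σ(Δy_t−Δȳ)(Δy_{t+1}−Δȳ) = -86.0000
Denominator Σ(Δy_t−Δȳ)² = 310.0000
r_1(Δy) = -86.0000 / 310.0000 = -0.277

-0.277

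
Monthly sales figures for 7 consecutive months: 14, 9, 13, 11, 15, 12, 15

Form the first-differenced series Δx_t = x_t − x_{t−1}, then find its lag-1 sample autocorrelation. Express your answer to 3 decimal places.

-0.730

First differences Δx: -5, 4, -2, 4, -3, 3
Mean of differences = 0.1667
Numerator Σ(Δx_t−Δx̄)(Δx_{t+1}−Δx̄) = -57.5278
Denominator Σ(Δx_t−Δx̄)² = 78.8333
r_1(Δx) = -57.5278 / 78.8333 = -0.730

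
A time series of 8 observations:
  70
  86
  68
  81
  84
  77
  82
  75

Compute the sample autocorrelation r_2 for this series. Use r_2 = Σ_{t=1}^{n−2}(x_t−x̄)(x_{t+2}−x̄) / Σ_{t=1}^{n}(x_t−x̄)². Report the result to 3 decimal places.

Mean x̄ = (70 + 86 + 68 + 81 + 84 + 77 + 82 + 75)/8 = 77.8750
Σ(x_t−x̄)(x_{t+2}−x̄) = (77.7656) + (25.3906) + (-60.4844) + (-2.7344) + (25.2656) + (2.5156) = 67.7188
Denominator Σ(x_t−x̄)² = 298.8750
r_2 = 67.7188 / 298.8750 = 0.227

0.227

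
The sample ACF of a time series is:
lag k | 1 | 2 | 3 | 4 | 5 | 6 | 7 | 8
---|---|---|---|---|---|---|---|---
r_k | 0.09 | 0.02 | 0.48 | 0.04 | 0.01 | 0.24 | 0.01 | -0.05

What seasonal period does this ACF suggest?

The largest autocorrelation is r_3 = 0.48, with a weaker echo at lag 6 (0.24); the remaining lags stay at or below 0.09.
The dominant spike at lag 3 indicates a seasonal period of 3.

3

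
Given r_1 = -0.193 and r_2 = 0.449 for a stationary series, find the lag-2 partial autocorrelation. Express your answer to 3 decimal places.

0.428

φ_{22} = (r_2 − r_1²) / (1 − r_1²)
r_1² = (-0.193)² = 0.037249
Numerator = 0.449 − 0.0372 = 0.4118; denominator = 1 − 0.0372 = 0.9628
φ_{22} = 0.4118 / 0.9628 = 0.428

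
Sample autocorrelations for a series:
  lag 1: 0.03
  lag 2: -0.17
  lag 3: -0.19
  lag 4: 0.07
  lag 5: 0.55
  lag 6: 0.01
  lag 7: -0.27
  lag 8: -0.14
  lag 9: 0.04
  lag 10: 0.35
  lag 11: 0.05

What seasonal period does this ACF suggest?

The largest autocorrelation is r_5 = 0.55, with a weaker echo at lag 10 (0.35); the remaining lags stay at or below 0.07.
The dominant spike at lag 5 indicates a seasonal period of 5.

5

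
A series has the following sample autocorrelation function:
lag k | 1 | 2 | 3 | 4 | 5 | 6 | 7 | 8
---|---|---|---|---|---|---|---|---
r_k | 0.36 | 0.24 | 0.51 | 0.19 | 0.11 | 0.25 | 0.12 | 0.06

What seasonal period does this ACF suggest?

The largest autocorrelation is r_3 = 0.51; the remaining lags stay at or below 0.36. The elevated value at lag 1 (0.36), dropping to 0.24 at lag 2, reflects decaying short-term dependence rather than seasonality.
The dominant spike at lag 3 indicates a seasonal period of 3.

3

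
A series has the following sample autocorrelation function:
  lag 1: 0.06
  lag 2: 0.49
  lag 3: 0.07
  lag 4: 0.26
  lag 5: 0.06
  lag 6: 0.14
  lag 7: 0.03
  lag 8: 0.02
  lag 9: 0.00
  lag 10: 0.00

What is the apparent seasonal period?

The largest autocorrelation is r_2 = 0.49, with a weaker echo at lag 4 (0.26); the remaining lags stay at or below 0.14.
The dominant spike at lag 2 indicates a seasonal period of 2.

2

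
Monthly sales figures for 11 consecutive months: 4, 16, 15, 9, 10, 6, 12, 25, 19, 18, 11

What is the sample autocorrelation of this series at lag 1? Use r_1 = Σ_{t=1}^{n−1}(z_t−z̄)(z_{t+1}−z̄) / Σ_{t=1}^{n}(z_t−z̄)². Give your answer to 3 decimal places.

0.235

Mean z̄ = (4 + 16 + 15 + 9 + 10 + 6 + 12 + 25 + 19 + 18 + 11)/11 = 13.1818
Numerator Σ_{t=1}^{10}(z_t−z̄)(z_{t+1}−z̄) = 88.6033
Denominator Σ(z_t−z̄)² = 377.6364
r_1 = 88.6033 / 377.6364 = 0.235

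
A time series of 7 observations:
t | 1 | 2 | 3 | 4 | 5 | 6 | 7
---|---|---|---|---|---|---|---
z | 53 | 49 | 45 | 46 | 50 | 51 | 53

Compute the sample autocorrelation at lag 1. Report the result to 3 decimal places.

Mean z̄ = (53 + 49 + 45 + 46 + 50 + 51 + 53)/7 = 49.5714
Deviations from mean: 3.4286, -0.5714, -4.5714, -3.5714, 0.4286, 1.4286, 3.4286
Σ(z_t−z̄)(z_{t+1}−z̄) = (-1.9592) + (2.6122) + (16.3265) + (-1.5306) + (0.6122) + (4.8980) = 20.9592
Denominator Σ(z_t−z̄)² = 59.7143
r_1 = 20.9592 / 59.7143 = 0.351

0.351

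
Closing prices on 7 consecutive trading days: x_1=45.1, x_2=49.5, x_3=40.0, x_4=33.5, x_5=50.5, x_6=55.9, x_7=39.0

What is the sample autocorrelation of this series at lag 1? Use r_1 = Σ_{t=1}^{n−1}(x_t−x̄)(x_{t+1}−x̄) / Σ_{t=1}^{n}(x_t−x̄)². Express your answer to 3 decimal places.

Mean x̄ = (45.1 + 49.5 + 40.0 + 33.5 + 50.5 + 55.9 + 39.0)/7 = 44.7857
Deviations from mean: 0.3143, 4.7143, -4.7857, -11.2857, 5.7143, 11.1143, -5.7857
Numerator Σ_{t=1}^{6}(x_t−x̄)(x_{t+1}−x̄) = -32.3531
Denominator Σ(x_t−x̄)² = 362.2486
r_1 = -32.3531 / 362.2486 = -0.089

-0.089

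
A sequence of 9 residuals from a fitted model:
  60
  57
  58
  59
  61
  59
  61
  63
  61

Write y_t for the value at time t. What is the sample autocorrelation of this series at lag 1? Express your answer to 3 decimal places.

Mean ȳ = (60 + 57 + 58 + 59 + 61 + 59 + 61 + 63 + 61)/9 = 59.8889
Numerator Σ_{t=1}^{8}(y_t−ȳ)(y_{t+1}−ȳ) = 10.7654
Denominator Σ(y_t−ȳ)² = 26.8889
r_1 = 10.7654 / 26.8889 = 0.400

0.400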